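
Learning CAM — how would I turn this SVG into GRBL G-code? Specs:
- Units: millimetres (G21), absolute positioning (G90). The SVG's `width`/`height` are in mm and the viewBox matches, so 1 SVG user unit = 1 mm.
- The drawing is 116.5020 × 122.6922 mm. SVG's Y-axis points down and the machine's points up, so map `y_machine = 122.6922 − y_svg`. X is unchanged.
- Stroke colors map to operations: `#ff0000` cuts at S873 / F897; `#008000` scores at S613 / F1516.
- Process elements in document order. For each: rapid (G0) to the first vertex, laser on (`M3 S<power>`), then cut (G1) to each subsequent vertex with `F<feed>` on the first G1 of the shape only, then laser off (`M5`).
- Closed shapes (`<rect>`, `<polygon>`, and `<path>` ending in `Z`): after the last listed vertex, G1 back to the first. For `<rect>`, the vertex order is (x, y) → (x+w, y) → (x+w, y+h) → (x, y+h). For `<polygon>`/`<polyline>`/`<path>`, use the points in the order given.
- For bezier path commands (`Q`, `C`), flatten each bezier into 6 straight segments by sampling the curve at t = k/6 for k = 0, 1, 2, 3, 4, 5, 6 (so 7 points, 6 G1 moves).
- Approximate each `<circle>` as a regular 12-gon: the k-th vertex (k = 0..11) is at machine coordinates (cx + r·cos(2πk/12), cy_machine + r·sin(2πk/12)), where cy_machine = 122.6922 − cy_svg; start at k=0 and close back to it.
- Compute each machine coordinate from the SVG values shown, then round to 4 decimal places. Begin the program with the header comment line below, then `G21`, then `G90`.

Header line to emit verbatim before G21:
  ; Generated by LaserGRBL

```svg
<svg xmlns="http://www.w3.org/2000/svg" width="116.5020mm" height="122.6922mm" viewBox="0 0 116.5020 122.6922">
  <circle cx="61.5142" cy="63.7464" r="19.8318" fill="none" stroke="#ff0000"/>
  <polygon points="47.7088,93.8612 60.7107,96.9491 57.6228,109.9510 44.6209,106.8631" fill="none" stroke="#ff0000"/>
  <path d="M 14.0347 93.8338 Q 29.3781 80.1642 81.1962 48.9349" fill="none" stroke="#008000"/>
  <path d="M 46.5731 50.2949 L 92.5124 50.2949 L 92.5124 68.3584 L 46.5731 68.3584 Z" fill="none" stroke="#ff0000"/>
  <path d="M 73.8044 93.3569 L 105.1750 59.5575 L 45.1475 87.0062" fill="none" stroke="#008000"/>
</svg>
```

; Generated by LaserGRBL
G21
G90
G0 X81.3460 Y58.9458
M3 S873
G1 X78.6890 Y68.8617 F897
G1 X71.4301 Y76.1206
G1 X61.5142 Y78.7776
G1 X51.5983 Y76.1206
G1 X44.3394 Y68.8617
G1 X41.6824 Y58.9458
G1 X44.3394 Y49.0299
G1 X51.5983 Y41.7710
G1 X61.5142 Y39.1140
G1 X71.4301 Y41.7710
G1 X78.6890 Y49.0299
G1 X81.3460 Y58.9458
M5
G0 X47.7088 Y28.8310
M3 S873
G1 X60.7107 Y25.7431 F897
G1 X57.6228 Y12.7412
G1 X44.6209 Y15.8291
G1 X47.7088 Y28.8310
M5
G0 X14.0347 Y28.8584
M3 S613
G1 X20.1624 Y33.9027 F1516
G1 X28.3164 Y39.9225
G1 X38.4968 Y46.9179
G1 X50.7035 Y54.8888
G1 X64.9367 Y63.8353
G1 X81.1962 Y73.7573
M5
G0 X46.5731 Y72.3973
M3 S873
G1 X92.5124 Y72.3973 F897
G1 X92.5124 Y54.3338
G1 X46.5731 Y54.3338
G1 X46.5731 Y72.3973
M5
G0 X73.8044 Y29.3353
M3 S613
G1 X105.1750 Y63.1347 F1516
G1 X45.1475 Y35.6860
M5

Since the viewBox matches the mm dimensions, user units are millimetres directly. The only transform is the Y-flip y_m = 122.6922 − y_svg.

Shape 1 is a circle drawn with `<circle>`. Its stroke #ff0000 means cut at S873, F897. After flipping Y the toolpath is (81.3460,58.9458) → (78.6890,68.8617) → (71.4301,76.1206) → (61.5142,78.7776) → (51.5983,76.1206) → (44.3394,68.8617) → (41.6824,58.9458) → (44.3394,49.0299) → (51.5983,41.7710) → (61.5142,39.1140) → (71.4301,41.7710) → (78.6890,49.0299) → (81.3460,58.9458), returning to the start.

Shape 2 is a regular polygon drawn with `<polygon>`. Its stroke #ff0000 means cut at S873, F897. After flipping Y the toolpath is (47.7088,28.8310) → (60.7107,25.7431) → (57.6228,12.7412) → (44.6209,15.8291) → (47.7088,28.8310), returning to the start.

Shape 3 is a quadratic bezier drawn with `<path>`. Its stroke #008000 means score at S613, F1516. After flipping Y the toolpath is (14.0347,28.8584) → (20.1624,33.9027) → (28.3164,39.9225) → (38.4968,46.9179) → (50.7035,54.8888) → (64.9367,63.8353) → (81.1962,73.7573).

Shape 4 is a rectangle drawn with `<path>`. Its stroke #ff0000 means cut at S873, F897. After flipping Y the toolpath is (46.5731,72.3973) → (92.5124,72.3973) → (92.5124,54.3338) → (46.5731,54.3338) → (46.5731,72.3973), returning to the start.

Shape 5 is a open polyline drawn with `<path>`. Its stroke #008000 means score at S613, F1516. After flipping Y the toolpath is (73.8044,29.3353) → (105.1750,63.1347) → (45.1475,35.6860).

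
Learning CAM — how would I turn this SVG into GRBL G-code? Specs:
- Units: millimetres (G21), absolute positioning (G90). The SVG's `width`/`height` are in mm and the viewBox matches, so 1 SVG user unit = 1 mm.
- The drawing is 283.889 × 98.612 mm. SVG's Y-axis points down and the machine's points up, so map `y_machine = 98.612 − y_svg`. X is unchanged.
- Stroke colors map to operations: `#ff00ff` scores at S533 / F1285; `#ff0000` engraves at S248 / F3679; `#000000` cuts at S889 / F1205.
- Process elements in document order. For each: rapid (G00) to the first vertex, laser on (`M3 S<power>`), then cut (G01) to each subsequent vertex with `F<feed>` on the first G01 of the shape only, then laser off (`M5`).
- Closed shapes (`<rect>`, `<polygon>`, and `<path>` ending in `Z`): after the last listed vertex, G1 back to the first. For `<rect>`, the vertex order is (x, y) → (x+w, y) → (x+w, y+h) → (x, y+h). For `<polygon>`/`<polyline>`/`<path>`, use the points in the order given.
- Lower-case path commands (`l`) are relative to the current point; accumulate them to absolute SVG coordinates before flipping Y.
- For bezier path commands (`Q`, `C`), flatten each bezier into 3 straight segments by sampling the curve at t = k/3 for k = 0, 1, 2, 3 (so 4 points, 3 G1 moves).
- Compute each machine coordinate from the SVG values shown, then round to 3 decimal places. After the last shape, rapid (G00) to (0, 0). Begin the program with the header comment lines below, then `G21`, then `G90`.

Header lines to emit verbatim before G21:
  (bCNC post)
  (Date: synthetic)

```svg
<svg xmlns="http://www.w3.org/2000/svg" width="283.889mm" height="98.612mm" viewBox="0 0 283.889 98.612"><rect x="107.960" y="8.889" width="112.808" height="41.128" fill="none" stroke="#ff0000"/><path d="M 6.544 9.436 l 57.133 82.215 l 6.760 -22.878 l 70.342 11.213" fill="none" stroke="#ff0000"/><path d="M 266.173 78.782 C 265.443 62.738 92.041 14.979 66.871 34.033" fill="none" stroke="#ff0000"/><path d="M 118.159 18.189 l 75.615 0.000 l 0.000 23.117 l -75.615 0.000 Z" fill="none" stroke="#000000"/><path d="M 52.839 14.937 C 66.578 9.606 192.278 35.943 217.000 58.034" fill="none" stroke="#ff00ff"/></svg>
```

viewBox `0 0 283.889 98.612` with mm width/height → 1 unit = 1 mm. Flip: y_m = 98.612 − y_svg.

**Shape 1** — `<rect>` rectangle, stroke `#ff0000` → engrave (S248, F3679). Machine vertices: (107.960,89.723) → (220.768,89.723) → (220.768,48.595) → (107.960,48.595) → (107.960,89.723). Closed: final G1 returns to the first vertex.

**Shape 2** — `<path>` open polyline, stroke `#ff0000` → engrave (S248, F3679). Machine vertices: (6.544,89.176) → (63.677,6.961) → (70.437,29.839) → (140.779,18.626). Open path.

**Shape 3** — `<path>` cubic bezier, stroke `#ff0000` → engrave (S248, F3679). Control points (SVG): P0=(266.173,78.782), P1=(265.443,62.738), P2=(92.041,14.979), P3=(66.871,34.033); sampled at t=k/3. Machine vertices: (266.173,19.830) → (219.771,42.796) → (129.566,65.011) → (66.871,64.579). Open path.

**Shape 4** — `<path>` rectangle, stroke `#000000` → cut (S889, F1205). Machine vertices: (118.159,80.423) → (193.774,80.423) → (193.774,57.306) → (118.159,57.306) → (118.159,80.423). Closed: final G1 returns to the first vertex.

**Shape 5** — `<path>` cubic bezier, stroke `#ff00ff` → score (S533, F1285). Control points (SVG): P0=(52.839,14.937), P1=(66.578,9.606), P2=(192.278,35.943), P3=(217.000,58.034); sampled at t=k/3. Machine vertices: (52.839,83.675) → (96.012,79.780) → (166.505,62.754) → (217.000,40.578). Open path.

(bCNC post)
(Date: synthetic)
G21
G90
G00 X107.960 Y89.723
M3 S248
G01 X220.768 Y89.723 F3679
G01 X220.768 Y48.595
G01 X107.960 Y48.595
G01 X107.960 Y89.723
M5
G00 X6.544 Y89.176
M3 S248
G01 X63.677 Y6.961 F3679
G01 X70.437 Y29.839
G01 X140.779 Y18.626
M5
G00 X266.173 Y19.830
M3 S248
G01 X219.771 Y42.796 F3679
G01 X129.566 Y65.011
G01 X66.871 Y64.579
M5
G00 X118.159 Y80.423
M3 S889
G01 X193.774 Y80.423 F1205
G01 X193.774 Y57.306
G01 X118.159 Y57.306
G01 X118.159 Y80.423
M5
G00 X52.839 Y83.675
M3 S533
G01 X96.012 Y79.780 F1285
G01 X166.505 Y62.754
G01 X217.000 Y40.578
M5
G00 X0.000 Y0.000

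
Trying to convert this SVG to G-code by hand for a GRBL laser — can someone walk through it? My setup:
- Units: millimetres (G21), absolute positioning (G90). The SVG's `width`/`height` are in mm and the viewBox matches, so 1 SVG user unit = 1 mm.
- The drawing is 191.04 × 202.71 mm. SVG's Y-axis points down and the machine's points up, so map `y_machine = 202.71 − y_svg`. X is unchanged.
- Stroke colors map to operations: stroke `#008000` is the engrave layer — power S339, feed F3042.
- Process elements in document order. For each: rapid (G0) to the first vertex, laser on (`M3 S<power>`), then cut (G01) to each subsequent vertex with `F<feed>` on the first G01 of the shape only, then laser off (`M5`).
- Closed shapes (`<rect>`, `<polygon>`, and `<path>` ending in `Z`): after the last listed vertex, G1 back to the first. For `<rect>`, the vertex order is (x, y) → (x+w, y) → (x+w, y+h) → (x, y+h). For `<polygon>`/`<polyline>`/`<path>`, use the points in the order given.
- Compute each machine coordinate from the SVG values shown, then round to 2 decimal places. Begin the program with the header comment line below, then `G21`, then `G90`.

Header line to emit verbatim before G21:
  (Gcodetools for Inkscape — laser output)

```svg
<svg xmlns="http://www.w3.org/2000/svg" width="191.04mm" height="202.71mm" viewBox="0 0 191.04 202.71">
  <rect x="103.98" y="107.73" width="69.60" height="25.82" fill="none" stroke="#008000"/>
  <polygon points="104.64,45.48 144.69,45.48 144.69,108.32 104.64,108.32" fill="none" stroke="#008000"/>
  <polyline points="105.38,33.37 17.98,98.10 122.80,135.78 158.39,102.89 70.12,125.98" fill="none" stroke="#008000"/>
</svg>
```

(Gcodetools for Inkscape — laser output)
G21
G90
G0 X103.98 Y94.98
M3 S339
G01 X173.58 Y94.98 F3042
G01 X173.58 Y69.16
G01 X103.98 Y69.16
G01 X103.98 Y94.98
M5
G0 X104.64 Y157.23
M3 S339
G01 X144.69 Y157.23 F3042
G01 X144.69 Y94.39
G01 X104.64 Y94.39
G01 X104.64 Y157.23
M5
G0 X105.38 Y169.34
M3 S339
G01 X17.98 Y104.61 F3042
G01 X122.80 Y66.93
G01 X158.39 Y99.82
G01 X70.12 Y76.73
M5

viewBox `0 0 191.04 202.71` with mm width/height → 1 unit = 1 mm. Flip: y_m = 202.71 − y_svg.

**Shape 1** — `<rect>` rectangle, stroke `#008000` → engrave (S339, F3042). Machine vertices: (103.98,94.98) → (173.58,94.98) → (173.58,69.16) → (103.98,69.16) → (103.98,94.98). Closed: final G1 returns to the first vertex.

**Shape 2** — `<polygon>` rectangle, stroke `#008000` → engrave (S339, F3042). Machine vertices: (104.64,157.23) → (144.69,157.23) → (144.69,94.39) → (104.64,94.39) → (104.64,157.23). Closed: final G1 returns to the first vertex.

**Shape 3** — `<polyline>` open polyline, stroke `#008000` → engrave (S339, F3042). Machine vertices: (105.38,169.34) → (17.98,104.61) → (122.80,66.93) → (158.39,99.82) → (70.12,76.73). Open path.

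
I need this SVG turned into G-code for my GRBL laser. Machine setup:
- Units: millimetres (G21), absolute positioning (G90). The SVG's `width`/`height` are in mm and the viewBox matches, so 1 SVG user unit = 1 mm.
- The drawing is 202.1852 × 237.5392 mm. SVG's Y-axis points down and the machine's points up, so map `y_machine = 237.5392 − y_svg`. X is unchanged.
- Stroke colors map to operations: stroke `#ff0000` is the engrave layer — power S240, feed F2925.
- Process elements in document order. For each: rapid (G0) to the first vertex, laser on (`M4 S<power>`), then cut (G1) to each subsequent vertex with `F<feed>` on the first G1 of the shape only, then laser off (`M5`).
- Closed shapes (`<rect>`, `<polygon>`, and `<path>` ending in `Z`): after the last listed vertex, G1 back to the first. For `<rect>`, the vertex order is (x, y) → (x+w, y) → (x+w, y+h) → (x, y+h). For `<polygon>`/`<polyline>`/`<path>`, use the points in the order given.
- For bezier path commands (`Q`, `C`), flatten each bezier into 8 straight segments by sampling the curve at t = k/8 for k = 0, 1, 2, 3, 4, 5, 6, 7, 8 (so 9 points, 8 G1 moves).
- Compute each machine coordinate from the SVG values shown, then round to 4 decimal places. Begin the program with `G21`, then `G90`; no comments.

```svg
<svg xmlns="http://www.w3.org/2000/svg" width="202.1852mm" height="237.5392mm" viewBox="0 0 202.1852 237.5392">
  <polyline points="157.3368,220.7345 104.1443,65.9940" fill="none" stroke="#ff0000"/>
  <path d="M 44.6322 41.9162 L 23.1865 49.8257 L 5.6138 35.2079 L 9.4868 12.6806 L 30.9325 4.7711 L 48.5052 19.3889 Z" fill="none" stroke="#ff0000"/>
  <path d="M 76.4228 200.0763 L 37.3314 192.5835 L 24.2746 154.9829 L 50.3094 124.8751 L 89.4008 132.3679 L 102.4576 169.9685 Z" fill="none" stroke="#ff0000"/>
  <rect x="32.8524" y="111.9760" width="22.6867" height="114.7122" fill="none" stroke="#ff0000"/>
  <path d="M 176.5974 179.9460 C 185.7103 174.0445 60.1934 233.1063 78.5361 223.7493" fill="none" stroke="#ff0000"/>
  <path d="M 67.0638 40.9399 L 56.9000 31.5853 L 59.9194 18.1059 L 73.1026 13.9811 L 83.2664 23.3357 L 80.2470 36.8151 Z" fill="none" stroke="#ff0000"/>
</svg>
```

G21
G90
G0 X157.3368 Y16.8047
M4 S240
G1 X104.1443 Y171.5452 F2925
M5
G0 X44.6322 Y195.6230
M4 S240
G1 X23.1865 Y187.7135 F2925
G1 X5.6138 Y202.3313
G1 X9.4868 Y224.8586
G1 X30.9325 Y232.7681
G1 X48.5052 Y218.1503
G1 X44.6322 Y195.6230
M5
G0 X76.4228 Y37.4629
M4 S240
G1 X37.3314 Y44.9557 F2925
G1 X24.2746 Y82.5563
G1 X50.3094 Y112.6641
G1 X89.4008 Y105.1713
G1 X102.4576 Y67.5707
G1 X76.4228 Y37.4629
M5
G0 X32.8524 Y125.5632
M4 S240
G1 X55.5391 Y125.5632 F2925
G1 X55.5391 Y10.8510
G1 X32.8524 Y10.8510
G1 X32.8524 Y125.5632
M5
G0 X176.5974 Y57.5932
M4 S240
G1 X174.2479 Y57.0216 F2925
G1 X162.5404 Y51.9228
G1 X144.7384 Y43.8598
G1 X124.1056 Y34.3957
G1 X103.9054 Y25.0936
G1 X87.4014 Y17.5166
G1 X77.8571 Y13.2276
G1 X78.5361 Y13.7899
M5
G0 X67.0638 Y196.5993
M4 S240
G1 X56.9000 Y205.9539 F2925
G1 X59.9194 Y219.4333
G1 X73.1026 Y223.5581
G1 X83.2664 Y214.2035
G1 X80.2470 Y200.7241
G1 X67.0638 Y196.5993
M5

Since the viewBox matches the mm dimensions, user units are millimetres directly. The only transform is the Y-flip y_m = 237.5392 − y_svg.

Shape 1 is a line segment drawn with `<polyline>`. Its stroke #ff0000 means engrave at S240, F2925. After flipping Y the toolpath is (157.3368,16.8047) → (104.1443,171.5452).

Shape 2 is a regular polygon drawn with `<path>`. Its stroke #ff0000 means engrave at S240, F2925. After flipping Y the toolpath is (44.6322,195.6230) → (23.1865,187.7135) → (5.6138,202.3313) → (9.4868,224.8586) → (30.9325,232.7681) → (48.5052,218.1503) → (44.6322,195.6230), returning to the start.

Shape 3 is a regular polygon drawn with `<path>`. Its stroke #ff0000 means engrave at S240, F2925. After flipping Y the toolpath is (76.4228,37.4629) → (37.3314,44.9557) → (24.2746,82.5563) → (50.3094,112.6641) → (89.4008,105.1713) → (102.4576,67.5707) → (76.4228,37.4629), returning to the start.

Shape 4 is a rectangle drawn with `<rect>`. Its stroke #ff0000 means engrave at S240, F2925. After flipping Y the toolpath is (32.8524,125.5632) → (55.5391,125.5632) → (55.5391,10.8510) → (32.8524,10.8510) → (32.8524,125.5632), returning to the start.

Shape 5 is a cubic bezier drawn with `<path>`. Its stroke #ff0000 means engrave at S240, F2925. After flipping Y the toolpath is (176.5974,57.5932) → (174.2479,57.0216) → (162.5404,51.9228) → (144.7384,43.8598) → (124.1056,34.3957) → (103.9054,25.0936) → (87.4014,17.5166) → (77.8571,13.2276) → (78.5361,13.7899).

Shape 6 is a regular polygon drawn with `<path>`. Its stroke #ff0000 means engrave at S240, F2925. After flipping Y the toolpath is (67.0638,196.5993) → (56.9000,205.9539) → (59.9194,219.4333) → (73.1026,223.5581) → (83.2664,214.2035) → (80.2470,200.7241) → (67.0638,196.5993), returning to the start.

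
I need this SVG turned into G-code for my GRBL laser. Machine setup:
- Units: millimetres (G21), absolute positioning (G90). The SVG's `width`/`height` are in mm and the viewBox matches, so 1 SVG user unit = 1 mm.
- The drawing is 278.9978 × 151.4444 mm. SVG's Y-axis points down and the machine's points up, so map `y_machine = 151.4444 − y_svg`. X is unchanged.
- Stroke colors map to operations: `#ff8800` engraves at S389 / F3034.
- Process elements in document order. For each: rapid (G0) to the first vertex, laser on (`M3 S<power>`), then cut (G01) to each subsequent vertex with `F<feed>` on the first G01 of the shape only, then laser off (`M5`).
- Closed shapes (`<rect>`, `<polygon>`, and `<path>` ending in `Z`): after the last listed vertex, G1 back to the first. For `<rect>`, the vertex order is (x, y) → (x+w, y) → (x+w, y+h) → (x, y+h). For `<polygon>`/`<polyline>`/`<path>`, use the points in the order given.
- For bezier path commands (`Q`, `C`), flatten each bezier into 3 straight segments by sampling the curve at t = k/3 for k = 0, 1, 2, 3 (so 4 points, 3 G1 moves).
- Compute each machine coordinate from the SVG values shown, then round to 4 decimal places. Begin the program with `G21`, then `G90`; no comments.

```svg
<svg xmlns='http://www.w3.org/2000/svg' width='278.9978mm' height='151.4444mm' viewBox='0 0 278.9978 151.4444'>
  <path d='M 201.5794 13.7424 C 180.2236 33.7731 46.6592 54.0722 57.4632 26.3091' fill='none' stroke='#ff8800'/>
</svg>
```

Since the viewBox matches the mm dimensions, user units are millimetres directly. The only transform is the Y-flip y_m = 151.4444 − y_svg.

Shape 1 is a cubic bezier drawn with `<path>`. Its stroke #ff8800 means engrave at S389, F3034. After flipping Y the toolpath is (201.5794,137.7020) → (152.3236,119.3719) → (85.2791,111.6029) → (57.4632,125.1353).

G21
G90
G0 X201.5794 Y137.7020
M3 S389
G01 X152.3236 Y119.3719 F3034
G01 X85.2791 Y111.6029
G01 X57.4632 Y125.1353
M5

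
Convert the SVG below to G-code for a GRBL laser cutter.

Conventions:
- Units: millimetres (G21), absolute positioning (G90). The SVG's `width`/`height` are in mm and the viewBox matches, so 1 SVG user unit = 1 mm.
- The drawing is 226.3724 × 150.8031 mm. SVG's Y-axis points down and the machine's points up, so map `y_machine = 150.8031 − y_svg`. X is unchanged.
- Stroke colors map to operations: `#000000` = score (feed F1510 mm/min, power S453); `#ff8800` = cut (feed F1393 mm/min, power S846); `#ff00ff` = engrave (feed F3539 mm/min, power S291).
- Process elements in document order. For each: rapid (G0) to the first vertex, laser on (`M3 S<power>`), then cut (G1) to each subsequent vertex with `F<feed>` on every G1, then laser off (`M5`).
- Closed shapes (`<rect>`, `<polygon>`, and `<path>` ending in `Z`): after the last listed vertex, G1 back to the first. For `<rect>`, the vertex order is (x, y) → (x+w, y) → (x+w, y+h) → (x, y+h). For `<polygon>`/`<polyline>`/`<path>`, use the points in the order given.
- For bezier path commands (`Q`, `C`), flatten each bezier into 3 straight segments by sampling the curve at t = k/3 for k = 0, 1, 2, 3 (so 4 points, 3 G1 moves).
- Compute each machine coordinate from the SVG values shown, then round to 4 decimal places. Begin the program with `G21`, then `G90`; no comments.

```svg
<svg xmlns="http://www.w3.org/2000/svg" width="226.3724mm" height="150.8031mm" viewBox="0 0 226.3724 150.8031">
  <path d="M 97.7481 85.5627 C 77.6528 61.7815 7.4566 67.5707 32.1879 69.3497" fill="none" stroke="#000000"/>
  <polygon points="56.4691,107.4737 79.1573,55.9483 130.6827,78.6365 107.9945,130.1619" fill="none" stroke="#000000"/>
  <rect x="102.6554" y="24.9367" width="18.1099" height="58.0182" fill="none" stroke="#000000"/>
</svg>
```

Since the viewBox matches the mm dimensions, user units are millimetres directly. The only transform is the Y-flip y_m = 150.8031 − y_svg.

Shape 1 is a cubic bezier drawn with `<path>`. Its stroke #000000 means score at S453, F1510. After flipping Y the toolpath is (97.7481,65.2404) → (66.3239,80.4085) → (33.7277,83.3254) → (32.1879,81.4534).

Shape 2 is a regular polygon drawn with `<polygon>`. Its stroke #000000 means score at S453, F1510. After flipping Y the toolpath is (56.4691,43.3294) → (79.1573,94.8548) → (130.6827,72.1666) → (107.9945,20.6412) → (56.4691,43.3294), returning to the start.

Shape 3 is a rectangle drawn with `<rect>`. Its stroke #000000 means score at S453, F1510. After flipping Y the toolpath is (102.6554,125.8664) → (120.7653,125.8664) → (120.7653,67.8482) → (102.6554,67.8482) → (102.6554,125.8664), returning to the start.

G21
G90
G0 X97.7481 Y65.2404
M3 S453
G1 X66.3239 Y80.4085 F1510
G1 X33.7277 Y83.3254 F1510
G1 X32.1879 Y81.4534 F1510
M5
G0 X56.4691 Y43.3294
M3 S453
G1 X79.1573 Y94.8548 F1510
G1 X130.6827 Y72.1666 F1510
G1 X107.9945 Y20.6412 F1510
G1 X56.4691 Y43.3294 F1510
M5
G0 X102.6554 Y125.8664
M3 S453
G1 X120.7653 Y125.8664 F1510
G1 X120.7653 Y67.8482 F1510
G1 X102.6554 Y67.8482 F1510
G1 X102.6554 Y125.8664 F1510
M5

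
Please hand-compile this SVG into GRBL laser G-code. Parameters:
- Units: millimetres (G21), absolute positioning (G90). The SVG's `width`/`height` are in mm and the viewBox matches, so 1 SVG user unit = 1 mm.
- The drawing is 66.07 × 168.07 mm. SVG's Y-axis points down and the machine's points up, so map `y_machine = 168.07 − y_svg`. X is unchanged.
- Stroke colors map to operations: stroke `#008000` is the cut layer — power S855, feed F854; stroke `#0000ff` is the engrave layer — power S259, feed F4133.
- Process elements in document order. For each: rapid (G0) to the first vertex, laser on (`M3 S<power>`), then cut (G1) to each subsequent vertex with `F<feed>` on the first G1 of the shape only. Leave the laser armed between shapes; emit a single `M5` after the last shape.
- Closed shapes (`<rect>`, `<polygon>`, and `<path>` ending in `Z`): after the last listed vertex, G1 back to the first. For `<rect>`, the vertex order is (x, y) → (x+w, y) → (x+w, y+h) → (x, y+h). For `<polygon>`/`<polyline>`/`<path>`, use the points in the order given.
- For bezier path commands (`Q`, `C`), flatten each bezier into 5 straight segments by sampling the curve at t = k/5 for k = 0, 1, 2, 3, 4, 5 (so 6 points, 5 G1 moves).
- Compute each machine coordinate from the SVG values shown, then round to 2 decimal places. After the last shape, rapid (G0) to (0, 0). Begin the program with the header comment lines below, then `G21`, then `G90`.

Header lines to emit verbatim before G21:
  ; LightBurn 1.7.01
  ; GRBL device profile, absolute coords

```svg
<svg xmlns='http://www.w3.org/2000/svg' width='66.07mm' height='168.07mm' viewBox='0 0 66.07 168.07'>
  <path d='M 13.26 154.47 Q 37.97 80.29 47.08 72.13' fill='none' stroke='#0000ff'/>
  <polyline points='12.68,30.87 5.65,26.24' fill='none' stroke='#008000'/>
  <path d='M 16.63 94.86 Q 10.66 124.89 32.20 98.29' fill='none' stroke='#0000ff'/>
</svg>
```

1 u = 1 mm; y_m = 168.07 − y.

[1] `<path>` quadratic bezier, #0000ff→engrave S259 F4133: (13.26,13.60) → (22.52,40.63) → (30.53,62.38) → (37.30,78.85) → (42.81,90.04) → (47.08,95.94)

[2] `<polyline>` line segment, #008000→cut S855 F854: (12.68,137.20) → (5.65,141.83)

[3] `<path>` quadratic bezier, #0000ff→engrave S259 F4133: (16.63,73.21) → (15.34,63.46) → (16.26,58.25) → (19.37,57.56) → (24.68,61.41) → (32.20,69.78)

; LightBurn 1.7.01
; GRBL device profile, absolute coords
G21
G90
G0 X13.26 Y13.60
M3 S259
G1 X22.52 Y40.63 F4133
G1 X30.53 Y62.38
G1 X37.30 Y78.85
G1 X42.81 Y90.04
G1 X47.08 Y95.94
G0 X12.68 Y137.20
M3 S855
G1 X5.65 Y141.83 F854
G0 X16.63 Y73.21
M3 S259
G1 X15.34 Y63.46 F4133
G1 X16.26 Y58.25
G1 X19.37 Y57.56
G1 X24.68 Y61.41
G1 X32.20 Y69.78
M5
G0 X0.00 Y0.00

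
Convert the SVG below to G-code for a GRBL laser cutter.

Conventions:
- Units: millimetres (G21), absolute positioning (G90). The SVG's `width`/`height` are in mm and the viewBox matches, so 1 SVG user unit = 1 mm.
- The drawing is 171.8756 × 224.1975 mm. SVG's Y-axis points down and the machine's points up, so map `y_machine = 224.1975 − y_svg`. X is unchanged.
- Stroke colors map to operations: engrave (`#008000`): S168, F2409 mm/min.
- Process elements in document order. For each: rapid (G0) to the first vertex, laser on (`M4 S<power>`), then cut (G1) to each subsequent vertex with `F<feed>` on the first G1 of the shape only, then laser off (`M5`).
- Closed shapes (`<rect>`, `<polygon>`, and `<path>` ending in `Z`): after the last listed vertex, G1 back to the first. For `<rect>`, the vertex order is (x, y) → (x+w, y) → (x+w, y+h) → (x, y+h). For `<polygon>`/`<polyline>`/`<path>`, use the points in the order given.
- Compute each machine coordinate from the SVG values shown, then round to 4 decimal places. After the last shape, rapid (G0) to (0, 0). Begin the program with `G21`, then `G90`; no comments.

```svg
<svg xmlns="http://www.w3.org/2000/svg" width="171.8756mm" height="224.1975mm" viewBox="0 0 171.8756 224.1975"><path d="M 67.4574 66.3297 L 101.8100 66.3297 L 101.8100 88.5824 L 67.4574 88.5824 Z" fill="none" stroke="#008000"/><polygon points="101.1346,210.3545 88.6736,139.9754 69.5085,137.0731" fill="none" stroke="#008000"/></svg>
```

1 u = 1 mm; y_m = 224.1975 − y.

[1] `<path>` rectangle, #008000→engrave S168 F2409: (67.4574,157.8678) → (101.8100,157.8678) → (101.8100,135.6151) → (67.4574,135.6151) → (67.4574,157.8678) (closed)

[2] `<polygon>` closed polygon, #008000→engrave S168 F2409: (101.1346,13.8430) → (88.6736,84.2221) → (69.5085,87.1244) → (101.1346,13.8430) (closed)

G21
G90
G0 X67.4574 Y157.8678
M4 S168
G1 X101.8100 Y157.8678 F2409
G1 X101.8100 Y135.6151
G1 X67.4574 Y135.6151
G1 X67.4574 Y157.8678
M5
G0 X101.1346 Y13.8430
M4 S168
G1 X88.6736 Y84.2221 F2409
G1 X69.5085 Y87.1244
G1 X101.1346 Y13.8430
M5
G0 X0.0000 Y0.0000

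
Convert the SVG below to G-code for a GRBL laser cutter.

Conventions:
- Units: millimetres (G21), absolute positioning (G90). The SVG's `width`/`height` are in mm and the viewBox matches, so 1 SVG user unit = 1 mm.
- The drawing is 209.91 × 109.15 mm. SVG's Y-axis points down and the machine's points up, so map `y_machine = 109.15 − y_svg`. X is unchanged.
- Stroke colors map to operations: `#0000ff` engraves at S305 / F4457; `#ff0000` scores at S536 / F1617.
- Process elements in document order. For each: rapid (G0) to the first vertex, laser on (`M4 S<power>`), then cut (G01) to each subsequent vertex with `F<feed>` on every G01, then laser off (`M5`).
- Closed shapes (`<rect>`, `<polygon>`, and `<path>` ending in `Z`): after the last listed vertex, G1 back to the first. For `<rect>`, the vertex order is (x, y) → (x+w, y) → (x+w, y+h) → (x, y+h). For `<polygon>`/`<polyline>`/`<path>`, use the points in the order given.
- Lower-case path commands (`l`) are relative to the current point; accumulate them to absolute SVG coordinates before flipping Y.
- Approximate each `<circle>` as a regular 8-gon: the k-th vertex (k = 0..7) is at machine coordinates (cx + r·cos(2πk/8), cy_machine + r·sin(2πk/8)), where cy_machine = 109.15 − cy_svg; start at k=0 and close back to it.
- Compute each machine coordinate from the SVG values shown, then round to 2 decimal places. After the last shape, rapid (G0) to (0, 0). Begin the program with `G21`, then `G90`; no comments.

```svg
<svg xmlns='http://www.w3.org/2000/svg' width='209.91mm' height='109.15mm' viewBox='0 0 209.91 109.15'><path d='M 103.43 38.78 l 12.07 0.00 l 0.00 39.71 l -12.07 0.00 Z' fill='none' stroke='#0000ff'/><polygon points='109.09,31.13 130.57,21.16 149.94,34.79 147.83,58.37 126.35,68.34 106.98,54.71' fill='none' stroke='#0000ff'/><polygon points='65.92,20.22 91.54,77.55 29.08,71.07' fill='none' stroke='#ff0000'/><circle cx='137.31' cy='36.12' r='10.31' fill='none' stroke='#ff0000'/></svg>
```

Since the viewBox matches the mm dimensions, user units are millimetres directly. The only transform is the Y-flip y_m = 109.15 − y_svg.

Shape 1 is a rectangle drawn with `<path>`. Its stroke #0000ff means engrave at S305, F4457. After flipping Y the toolpath is (103.43,70.37) → (115.50,70.37) → (115.50,30.66) → (103.43,30.66) → (103.43,70.37), returning to the start.

Shape 2 is a regular polygon drawn with `<polygon>`. Its stroke #0000ff means engrave at S305, F4457. After flipping Y the toolpath is (109.09,78.02) → (130.57,87.99) → (149.94,74.36) → (147.83,50.78) → (126.35,40.81) → (106.98,54.44) → (109.09,78.02), returning to the start.

Shape 3 is a regular polygon drawn with `<polygon>`. Its stroke #ff0000 means score at S536, F1617. After flipping Y the toolpath is (65.92,88.93) → (91.54,31.60) → (29.08,38.08) → (65.92,88.93), returning to the start.

Shape 4 is a circle drawn with `<circle>`. Its stroke #ff0000 means score at S536, F1617. After flipping Y the toolpath is (147.62,73.03) → (144.60,80.32) → (137.31,83.34) → (130.02,80.32) → (127.00,73.03) → (130.02,65.74) → (137.31,62.72) → (144.60,65.74) → (147.62,73.03), returning to the start.

G21
G90
G0 X103.43 Y70.37
M4 S305
G01 X115.50 Y70.37 F4457
G01 X115.50 Y30.66 F4457
G01 X103.43 Y30.66 F4457
G01 X103.43 Y70.37 F4457
M5
G0 X109.09 Y78.02
M4 S305
G01 X130.57 Y87.99 F4457
G01 X149.94 Y74.36 F4457
G01 X147.83 Y50.78 F4457
G01 X126.35 Y40.81 F4457
G01 X106.98 Y54.44 F4457
G01 X109.09 Y78.02 F4457
M5
G0 X65.92 Y88.93
M4 S536
G01 X91.54 Y31.60 F1617
G01 X29.08 Y38.08 F1617
G01 X65.92 Y88.93 F1617
M5
G0 X147.62 Y73.03
M4 S536
G01 X144.60 Y80.32 F1617
G01 X137.31 Y83.34 F1617
G01 X130.02 Y80.32 F1617
G01 X127.00 Y73.03 F1617
G01 X130.02 Y65.74 F1617
G01 X137.31 Y62.72 F1617
G01 X144.60 Y65.74 F1617
G01 X147.62 Y73.03 F1617
M5
G0 X0.00 Y0.00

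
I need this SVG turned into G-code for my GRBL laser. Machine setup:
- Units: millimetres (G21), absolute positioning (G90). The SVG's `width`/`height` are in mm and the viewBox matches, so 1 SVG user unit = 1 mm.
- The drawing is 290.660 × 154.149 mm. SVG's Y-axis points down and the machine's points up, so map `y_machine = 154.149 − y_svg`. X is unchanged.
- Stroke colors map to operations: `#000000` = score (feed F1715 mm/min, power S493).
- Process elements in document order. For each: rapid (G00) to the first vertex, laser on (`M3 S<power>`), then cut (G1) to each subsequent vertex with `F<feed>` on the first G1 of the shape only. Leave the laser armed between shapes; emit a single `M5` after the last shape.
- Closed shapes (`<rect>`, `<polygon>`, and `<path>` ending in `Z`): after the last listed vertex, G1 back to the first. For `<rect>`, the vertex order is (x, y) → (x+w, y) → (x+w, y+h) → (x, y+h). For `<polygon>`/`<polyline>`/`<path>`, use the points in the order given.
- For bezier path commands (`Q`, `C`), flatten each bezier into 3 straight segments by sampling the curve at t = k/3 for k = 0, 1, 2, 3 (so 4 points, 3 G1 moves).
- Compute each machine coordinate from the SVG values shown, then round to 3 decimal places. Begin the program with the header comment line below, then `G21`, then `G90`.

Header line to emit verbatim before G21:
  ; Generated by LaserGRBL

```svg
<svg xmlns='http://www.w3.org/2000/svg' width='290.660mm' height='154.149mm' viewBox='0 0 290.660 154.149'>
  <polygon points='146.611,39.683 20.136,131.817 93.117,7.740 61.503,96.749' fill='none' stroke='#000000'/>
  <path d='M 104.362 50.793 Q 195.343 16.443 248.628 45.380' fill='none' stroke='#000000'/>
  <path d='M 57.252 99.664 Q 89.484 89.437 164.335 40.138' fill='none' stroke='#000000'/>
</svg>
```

viewBox `0 0 290.660 154.149` with mm width/height → 1 unit = 1 mm. Flip: y_m = 154.149 − y_svg.

**Shape 1** — `<polygon>` closed polygon, stroke `#000000` → score (S493, F1715). Machine vertices: (146.611,114.466) → (20.136,22.332) → (93.117,146.409) → (61.503,57.400) → (146.611,114.466). Closed: final G1 returns to the first vertex.

**Shape 2** — `<path>` quadratic bezier, stroke `#000000` → score (S493, F1715). Control points (SVG): P0=(104.362,50.793), P1=(195.343,16.443), P2=(248.628,45.380); sampled at t=k/3. Machine vertices: (104.362,103.356) → (160.828,119.224) → (208.916,121.028) → (248.628,108.769). Open path.

**Shape 3** — `<path>` quadratic bezier, stroke `#000000` → score (S493, F1715). Control points (SVG): P0=(57.252,99.664), P1=(89.484,89.437), P2=(164.335,40.138); sampled at t=k/3. Machine vertices: (57.252,54.485) → (83.475,65.644) → (119.170,85.486) → (164.335,114.011). Open path.

; Generated by LaserGRBL
G21
G90
G00 X146.611 Y114.466
M3 S493
G1 X20.136 Y22.332 F1715
G1 X93.117 Y146.409
G1 X61.503 Y57.400
G1 X146.611 Y114.466
G00 X104.362 Y103.356
M3 S493
G1 X160.828 Y119.224 F1715
G1 X208.916 Y121.028
G1 X248.628 Y108.769
G00 X57.252 Y54.485
M3 S493
G1 X83.475 Y65.644 F1715
G1 X119.170 Y85.486
G1 X164.335 Y114.011
M5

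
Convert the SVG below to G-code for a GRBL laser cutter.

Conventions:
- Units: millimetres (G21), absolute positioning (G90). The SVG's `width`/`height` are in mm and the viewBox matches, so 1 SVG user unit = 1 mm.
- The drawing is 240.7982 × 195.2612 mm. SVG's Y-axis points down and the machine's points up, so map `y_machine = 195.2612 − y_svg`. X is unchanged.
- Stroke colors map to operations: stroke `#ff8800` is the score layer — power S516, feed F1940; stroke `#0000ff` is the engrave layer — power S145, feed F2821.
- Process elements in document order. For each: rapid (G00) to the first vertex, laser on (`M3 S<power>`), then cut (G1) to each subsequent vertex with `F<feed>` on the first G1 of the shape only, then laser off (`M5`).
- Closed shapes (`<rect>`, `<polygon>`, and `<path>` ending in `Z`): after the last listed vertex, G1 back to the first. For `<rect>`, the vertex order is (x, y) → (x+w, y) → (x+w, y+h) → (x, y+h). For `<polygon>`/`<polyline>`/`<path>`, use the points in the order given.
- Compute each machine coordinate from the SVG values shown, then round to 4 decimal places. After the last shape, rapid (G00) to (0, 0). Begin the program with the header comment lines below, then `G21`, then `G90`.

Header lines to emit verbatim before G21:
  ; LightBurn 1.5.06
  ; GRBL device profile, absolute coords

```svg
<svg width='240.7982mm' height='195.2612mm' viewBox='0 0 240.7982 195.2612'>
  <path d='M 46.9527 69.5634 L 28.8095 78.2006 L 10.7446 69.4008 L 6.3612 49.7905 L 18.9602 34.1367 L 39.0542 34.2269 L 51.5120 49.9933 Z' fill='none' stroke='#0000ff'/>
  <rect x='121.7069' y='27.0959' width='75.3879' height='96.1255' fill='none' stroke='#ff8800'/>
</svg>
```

1 u = 1 mm; y_m = 195.2612 − y.

[1] `<path>` regular polygon, #0000ff→engrave S145 F2821: (46.9527,125.6978) → (28.8095,117.0606) → (10.7446,125.8604) → (6.3612,145.4707) → (18.9602,161.1245) → (39.0542,161.0343) → (51.5120,145.2679) → (46.9527,125.6978) (closed)

[2] `<rect>` rectangle, #ff8800→score S516 F1940: (121.7069,168.1653) → (197.0948,168.1653) → (197.0948,72.0398) → (121.7069,72.0398) → (121.7069,168.1653) (closed)

; LightBurn 1.5.06
; GRBL device profile, absolute coords
G21
G90
G00 X46.9527 Y125.6978
M3 S145
G1 X28.8095 Y117.0606 F2821
G1 X10.7446 Y125.8604
G1 X6.3612 Y145.4707
G1 X18.9602 Y161.1245
G1 X39.0542 Y161.0343
G1 X51.5120 Y145.2679
G1 X46.9527 Y125.6978
M5
G00 X121.7069 Y168.1653
M3 S516
G1 X197.0948 Y168.1653 F1940
G1 X197.0948 Y72.0398
G1 X121.7069 Y72.0398
G1 X121.7069 Y168.1653
M5
G00 X0.0000 Y0.0000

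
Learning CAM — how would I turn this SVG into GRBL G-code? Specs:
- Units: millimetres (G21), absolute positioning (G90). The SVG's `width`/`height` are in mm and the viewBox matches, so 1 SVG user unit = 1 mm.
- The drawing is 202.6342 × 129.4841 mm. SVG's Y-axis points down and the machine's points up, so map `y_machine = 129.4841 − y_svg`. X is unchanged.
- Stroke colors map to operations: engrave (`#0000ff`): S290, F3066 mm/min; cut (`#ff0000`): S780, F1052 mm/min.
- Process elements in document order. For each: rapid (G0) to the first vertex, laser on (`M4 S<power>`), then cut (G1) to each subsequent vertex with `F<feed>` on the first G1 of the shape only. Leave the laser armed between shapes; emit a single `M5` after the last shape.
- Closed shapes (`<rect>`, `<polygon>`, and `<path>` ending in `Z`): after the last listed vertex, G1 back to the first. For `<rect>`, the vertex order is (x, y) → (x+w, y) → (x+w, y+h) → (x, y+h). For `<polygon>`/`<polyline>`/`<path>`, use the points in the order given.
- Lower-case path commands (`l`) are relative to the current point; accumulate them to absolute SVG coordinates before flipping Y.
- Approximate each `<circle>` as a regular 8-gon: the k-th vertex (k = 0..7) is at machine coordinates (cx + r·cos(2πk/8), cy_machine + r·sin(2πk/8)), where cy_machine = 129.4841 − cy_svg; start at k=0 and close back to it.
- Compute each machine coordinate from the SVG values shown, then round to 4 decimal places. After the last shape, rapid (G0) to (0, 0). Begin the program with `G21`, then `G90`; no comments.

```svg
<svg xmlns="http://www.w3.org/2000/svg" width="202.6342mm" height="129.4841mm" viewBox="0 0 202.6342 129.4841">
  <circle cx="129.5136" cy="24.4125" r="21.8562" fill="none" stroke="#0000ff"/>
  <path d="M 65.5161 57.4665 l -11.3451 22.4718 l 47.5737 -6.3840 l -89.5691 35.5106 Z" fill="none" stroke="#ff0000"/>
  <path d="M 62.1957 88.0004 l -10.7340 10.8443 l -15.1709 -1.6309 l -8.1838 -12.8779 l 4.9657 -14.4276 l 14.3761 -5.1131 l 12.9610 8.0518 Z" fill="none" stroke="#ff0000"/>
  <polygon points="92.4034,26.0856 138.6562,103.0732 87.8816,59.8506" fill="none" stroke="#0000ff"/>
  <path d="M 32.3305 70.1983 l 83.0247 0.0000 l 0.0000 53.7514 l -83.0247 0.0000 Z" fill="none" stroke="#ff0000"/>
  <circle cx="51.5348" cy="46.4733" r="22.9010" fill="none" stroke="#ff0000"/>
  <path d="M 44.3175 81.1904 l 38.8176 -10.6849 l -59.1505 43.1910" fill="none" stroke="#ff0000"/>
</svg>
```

viewBox `0 0 202.6342 129.4841` with mm width/height → 1 unit = 1 mm. Flip: y_m = 129.4841 − y_svg.

**Shape 1** — `<circle>` circle, stroke `#0000ff` → engrave (S290, F3066). Machine vertices: (151.3698,105.0716) → (144.9683,120.5263) → (129.5136,126.9278) → (114.0589,120.5263) → (107.6574,105.0716) → (114.0589,89.6169) → (129.5136,83.2154) → (144.9683,89.6169) → (151.3698,105.0716). Closed: final G1 returns to the first vertex.

**Shape 2** — `<path>` closed polygon, stroke `#ff0000` → cut (S780, F1052). Machine vertices: (65.5161,72.0176) → (54.1710,49.5458) → (101.7447,55.9298) → (12.1756,20.4192) → (65.5161,72.0176). Closed: final G1 returns to the first vertex.

**Shape 3** — `<path>` regular polygon, stroke `#ff0000` → cut (S780, F1052). Machine vertices: (62.1957,41.4837) → (51.4617,30.6394) → (36.2908,32.2703) → (28.1070,45.1482) → (33.0727,59.5758) → (47.4488,64.6889) → (60.4098,56.6371) → (62.1957,41.4837). Closed: final G1 returns to the first vertex.

**Shape 4** — `<polygon>` closed polygon, stroke `#0000ff` → engrave (S290, F3066). Machine vertices: (92.4034,103.3985) → (138.6562,26.4109) → (87.8816,69.6335) → (92.4034,103.3985). Closed: final G1 returns to the first vertex.

**Shape 5** — `<path>` rectangle, stroke `#ff0000` → cut (S780, F1052). Machine vertices: (32.3305,59.2858) → (115.3552,59.2858) → (115.3552,5.5344) → (32.3305,5.5344) → (32.3305,59.2858). Closed: final G1 returns to the first vertex.

**Shape 6** — `<circle>` circle, stroke `#ff0000` → cut (S780, F1052). Machine vertices: (74.4358,83.0108) → (67.7283,99.2043) → (51.5348,105.9118) → (35.3413,99.2043) → (28.6338,83.0108) → (35.3413,66.8173) → (51.5348,60.1098) → (67.7283,66.8173) → (74.4358,83.0108). Closed: final G1 returns to the first vertex.

**Shape 7** — `<path>` open polyline, stroke `#ff0000` → cut (S780, F1052). Machine vertices: (44.3175,48.2937) → (83.1351,58.9786) → (23.9846,15.7876). Open path.

G21
G90
G0 X151.3698 Y105.0716
M4 S290
G1 X144.9683 Y120.5263 F3066
G1 X129.5136 Y126.9278
G1 X114.0589 Y120.5263
G1 X107.6574 Y105.0716
G1 X114.0589 Y89.6169
G1 X129.5136 Y83.2154
G1 X144.9683 Y89.6169
G1 X151.3698 Y105.0716
G0 X65.5161 Y72.0176
M4 S780
G1 X54.1710 Y49.5458 F1052
G1 X101.7447 Y55.9298
G1 X12.1756 Y20.4192
G1 X65.5161 Y72.0176
G0 X62.1957 Y41.4837
M4 S780
G1 X51.4617 Y30.6394 F1052
G1 X36.2908 Y32.2703
G1 X28.1070 Y45.1482
G1 X33.0727 Y59.5758
G1 X47.4488 Y64.6889
G1 X60.4098 Y56.6371
G1 X62.1957 Y41.4837
G0 X92.4034 Y103.3985
M4 S290
G1 X138.6562 Y26.4109 F3066
G1 X87.8816 Y69.6335
G1 X92.4034 Y103.3985
G0 X32.3305 Y59.2858
M4 S780
G1 X115.3552 Y59.2858 F1052
G1 X115.3552 Y5.5344
G1 X32.3305 Y5.5344
G1 X32.3305 Y59.2858
G0 X74.4358 Y83.0108
M4 S780
G1 X67.7283 Y99.2043 F1052
G1 X51.5348 Y105.9118
G1 X35.3413 Y99.2043
G1 X28.6338 Y83.0108
G1 X35.3413 Y66.8173
G1 X51.5348 Y60.1098
G1 X67.7283 Y66.8173
G1 X74.4358 Y83.0108
G0 X44.3175 Y48.2937
M4 S780
G1 X83.1351 Y58.9786 F1052
G1 X23.9846 Y15.7876
M5
G0 X0.0000 Y0.0000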